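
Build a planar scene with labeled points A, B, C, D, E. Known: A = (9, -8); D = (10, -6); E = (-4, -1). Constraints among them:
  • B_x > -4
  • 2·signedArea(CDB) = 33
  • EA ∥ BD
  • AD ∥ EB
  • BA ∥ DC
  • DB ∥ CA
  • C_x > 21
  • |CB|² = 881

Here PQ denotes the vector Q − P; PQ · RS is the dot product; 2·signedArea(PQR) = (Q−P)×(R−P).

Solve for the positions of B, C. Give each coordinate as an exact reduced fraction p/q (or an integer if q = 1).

B = (-3, 1)
C = (22, -15)

1. B_x = -3  [EA ∥ BD ∩ AD ∥ EB]
2. B_y = 1  [EA ∥ BD ∩ AD ∥ EB]
   → B = (-3, 1)
3. C_x = 22  [DB ∥ CA ∩ BA ∥ DC]
4. C_y = -15  [DB ∥ CA ∩ BA ∥ DC]
   → C = (22, -15)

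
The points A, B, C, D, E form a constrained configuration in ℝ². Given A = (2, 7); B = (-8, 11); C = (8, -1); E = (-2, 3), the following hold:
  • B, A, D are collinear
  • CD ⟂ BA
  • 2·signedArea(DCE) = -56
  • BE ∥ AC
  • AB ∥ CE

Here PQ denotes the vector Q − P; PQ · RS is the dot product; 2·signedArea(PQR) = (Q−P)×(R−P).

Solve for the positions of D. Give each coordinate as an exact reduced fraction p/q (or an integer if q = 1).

D = (288/29, 111/29)

1. D_x = 288/29  [B, A, D are collinear ∩ CD ⟂ BA]
2. D_y = 111/29  [B, A, D are collinear ∩ CD ⟂ BA]
   → D = (288/29, 111/29)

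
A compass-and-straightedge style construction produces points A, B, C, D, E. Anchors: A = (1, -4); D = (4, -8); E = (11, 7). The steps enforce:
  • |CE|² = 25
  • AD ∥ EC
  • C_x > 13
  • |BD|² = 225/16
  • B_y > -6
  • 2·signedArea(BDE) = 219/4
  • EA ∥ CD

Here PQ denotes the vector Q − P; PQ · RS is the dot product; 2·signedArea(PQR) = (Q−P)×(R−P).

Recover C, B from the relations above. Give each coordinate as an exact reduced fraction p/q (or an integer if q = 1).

1. C_x = 14  [EA ∥ CD ∩ AD ∥ EC]
2. C_y = 3  [EA ∥ CD ∩ AD ∥ EC]
   → C = (14, 3)
3. B_x = 7/4  [line -15·x + 7·y + 245/4 = 0 ∩ |BD|² = 225/16]
4. B_y = -5  [line -15·x + 7·y + 245/4 = 0 ∩ |BD|² = 225/16]
   → B = (7/4, -5)

B = (7/4, -5)
C = (14, 3)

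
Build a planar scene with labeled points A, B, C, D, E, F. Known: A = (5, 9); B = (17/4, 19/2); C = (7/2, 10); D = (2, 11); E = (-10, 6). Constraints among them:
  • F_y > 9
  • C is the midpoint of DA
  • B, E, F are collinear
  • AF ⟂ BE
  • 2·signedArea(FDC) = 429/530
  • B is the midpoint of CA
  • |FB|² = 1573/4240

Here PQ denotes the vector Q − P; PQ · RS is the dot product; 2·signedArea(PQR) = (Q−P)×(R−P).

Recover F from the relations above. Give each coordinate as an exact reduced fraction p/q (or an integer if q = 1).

F = (1283/265, 2556/265)

1. F_x = 1283/265  [B, E, F are collinear ∩ AF ⟂ BE]
2. F_y = 2556/265  [B, E, F are collinear ∩ AF ⟂ BE]
   → F = (1283/265, 2556/265)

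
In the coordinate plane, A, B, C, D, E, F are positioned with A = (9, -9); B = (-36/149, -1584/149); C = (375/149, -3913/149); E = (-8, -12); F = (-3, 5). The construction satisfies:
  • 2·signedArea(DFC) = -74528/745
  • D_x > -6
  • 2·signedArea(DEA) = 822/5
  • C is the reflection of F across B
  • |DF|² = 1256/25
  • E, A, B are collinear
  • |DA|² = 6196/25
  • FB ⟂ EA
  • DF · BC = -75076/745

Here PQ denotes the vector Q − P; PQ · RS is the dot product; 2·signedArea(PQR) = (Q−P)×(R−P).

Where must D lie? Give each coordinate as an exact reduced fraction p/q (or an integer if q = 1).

D = (-5, -9/5)

1. D_x = -5  [DF · BC = -75076/745 ∩ 2·signedArea(DFC) = -74528/745]
2. D_y = -9/5  [DF · BC = -75076/745 ∩ 2·signedArea(DFC) = -74528/745]
   → D = (-5, -9/5)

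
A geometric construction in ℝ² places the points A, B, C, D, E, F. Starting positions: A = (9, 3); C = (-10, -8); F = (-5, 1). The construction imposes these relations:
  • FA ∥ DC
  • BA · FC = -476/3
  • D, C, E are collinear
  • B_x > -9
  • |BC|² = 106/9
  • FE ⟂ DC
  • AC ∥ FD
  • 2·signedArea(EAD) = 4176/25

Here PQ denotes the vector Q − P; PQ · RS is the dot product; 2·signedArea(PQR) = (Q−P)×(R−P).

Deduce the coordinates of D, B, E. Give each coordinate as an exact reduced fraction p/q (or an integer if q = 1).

1. D_x = -24  [FA ∥ DC ∩ AC ∥ FD]
2. D_y = -10  [FA ∥ DC ∩ AC ∥ FD]
   → D = (-24, -10)
3. B_x = -25/3  [line 5·x + 9·y + 260/3 = 0 ∩ |BC|² = 106/9]
4. B_y = -5  [line 5·x + 9·y + 260/3 = 0 ∩ |BC|² = 106/9]
   → B = (-25/3, -5)
5. E_x = -96/25  [D, C, E are collinear ∩ FE ⟂ DC]
6. E_y = -178/25  [D, C, E are collinear ∩ FE ⟂ DC]
   → E = (-96/25, -178/25)

B = (-25/3, -5)
D = (-24, -10)
E = (-96/25, -178/25)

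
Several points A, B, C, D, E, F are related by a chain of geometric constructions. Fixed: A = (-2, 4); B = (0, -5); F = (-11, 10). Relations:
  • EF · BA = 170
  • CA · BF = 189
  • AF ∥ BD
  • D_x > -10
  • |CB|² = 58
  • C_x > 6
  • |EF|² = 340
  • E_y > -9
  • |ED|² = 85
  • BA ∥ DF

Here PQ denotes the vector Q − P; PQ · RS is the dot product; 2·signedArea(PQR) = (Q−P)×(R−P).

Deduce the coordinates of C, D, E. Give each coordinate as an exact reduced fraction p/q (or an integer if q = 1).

1. C_x = 7  [line 11·x + -15·y + -107 = 0 ∩ |CB|² = 58]
2. C_y = -2  [line 11·x + -15·y + -107 = 0 ∩ |CB|² = 58]
   → C = (7, -2)
3. D_x = -9  [BA ∥ DF ∩ AF ∥ BD]
4. D_y = 1  [BA ∥ DF ∩ AF ∥ BD]
   → D = (-9, 1)
5. E_x = -7  [line 2·x + -9·y + -58 = 0 ∩ |ED|² = 85]
6. E_y = -8  [line 2·x + -9·y + -58 = 0 ∩ |ED|² = 85]
   → E = (-7, -8)

C = (7, -2)
D = (-9, 1)
E = (-7, -8)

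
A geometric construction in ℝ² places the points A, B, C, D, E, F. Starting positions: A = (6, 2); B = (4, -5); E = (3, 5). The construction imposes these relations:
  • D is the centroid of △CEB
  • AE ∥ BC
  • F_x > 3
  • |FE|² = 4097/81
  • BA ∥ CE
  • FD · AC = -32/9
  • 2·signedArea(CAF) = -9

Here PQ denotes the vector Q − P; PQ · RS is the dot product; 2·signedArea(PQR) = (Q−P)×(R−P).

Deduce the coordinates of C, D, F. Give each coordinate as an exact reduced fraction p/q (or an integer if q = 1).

C = (1, -2)
D = (8/3, -2/3)
F = (28/9, -19/9)

1. C_x = 1  [BA ∥ CE ∩ AE ∥ BC]
2. C_y = -2  [BA ∥ CE ∩ AE ∥ BC]
   → C = (1, -2)
3. D_x = 8/3  [D is the centroid of △CEB]
4. D_y = -2/3  [D is the centroid of △CEB]
   → D = (8/3, -2/3)
5. F_x = 28/9  [FD · AC = -32/9 ∩ 2·signedArea(CAF) = -9]
6. F_y = -19/9  [FD · AC = -32/9 ∩ 2·signedArea(CAF) = -9]
   → F = (28/9, -19/9)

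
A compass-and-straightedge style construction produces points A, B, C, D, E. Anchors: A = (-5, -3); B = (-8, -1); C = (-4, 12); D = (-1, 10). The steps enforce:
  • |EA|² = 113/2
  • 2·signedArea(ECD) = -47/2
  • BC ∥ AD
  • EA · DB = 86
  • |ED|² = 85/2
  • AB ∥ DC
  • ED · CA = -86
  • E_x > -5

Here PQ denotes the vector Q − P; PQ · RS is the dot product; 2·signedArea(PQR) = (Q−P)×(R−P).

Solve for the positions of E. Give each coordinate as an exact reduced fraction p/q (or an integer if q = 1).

E = (-9/2, 9/2)

1. E_x = -9/2  [EA · DB = 86 ∩ ED · CA = -86]
2. E_y = 9/2  [EA · DB = 86 ∩ ED · CA = -86]
   → E = (-9/2, 9/2)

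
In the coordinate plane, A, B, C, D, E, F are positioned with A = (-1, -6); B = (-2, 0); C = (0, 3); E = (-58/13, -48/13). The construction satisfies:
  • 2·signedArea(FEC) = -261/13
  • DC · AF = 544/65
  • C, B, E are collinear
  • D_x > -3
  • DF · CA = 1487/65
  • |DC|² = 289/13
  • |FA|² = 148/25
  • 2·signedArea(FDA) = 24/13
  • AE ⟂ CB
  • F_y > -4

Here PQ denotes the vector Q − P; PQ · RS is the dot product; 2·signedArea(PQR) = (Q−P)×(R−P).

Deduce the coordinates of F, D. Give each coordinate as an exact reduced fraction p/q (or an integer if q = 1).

1. F_x = -7/5  [line -87/13·x + 58/13·y + 87/13 = 0 ∩ |FA|² = 148/25]
2. F_y = -18/5  [line -87/13·x + 58/13·y + 87/13 = 0 ∩ |FA|² = 148/25]
   → F = (-7/5, -18/5)
3. D_x = -34/13  [2·signedArea(FDA) = 24/13 ∩ DC · AF = 544/65]
4. D_y = -12/13  [2·signedArea(FDA) = 24/13 ∩ DC · AF = 544/65]
   → D = (-34/13, -12/13)

D = (-34/13, -12/13)
F = (-7/5, -18/5)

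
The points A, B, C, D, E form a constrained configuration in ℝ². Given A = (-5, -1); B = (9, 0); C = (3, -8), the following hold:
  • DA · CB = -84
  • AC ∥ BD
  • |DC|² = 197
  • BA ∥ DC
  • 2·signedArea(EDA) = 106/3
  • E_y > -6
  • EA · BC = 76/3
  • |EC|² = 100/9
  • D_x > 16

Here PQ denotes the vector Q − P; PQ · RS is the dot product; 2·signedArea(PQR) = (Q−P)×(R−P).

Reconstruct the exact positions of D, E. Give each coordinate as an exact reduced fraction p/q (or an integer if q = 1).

D = (17, -7)
E = (5, -16/3)

1. D_x = 17  [BA ∥ DC ∩ AC ∥ BD]
2. D_y = -7  [BA ∥ DC ∩ AC ∥ BD]
   → D = (17, -7)
3. E_x = 5  [2·signedArea(EDA) = 106/3 ∩ EA · BC = 76/3]
4. E_y = -16/3  [2·signedArea(EDA) = 106/3 ∩ EA · BC = 76/3]
   → E = (5, -16/3)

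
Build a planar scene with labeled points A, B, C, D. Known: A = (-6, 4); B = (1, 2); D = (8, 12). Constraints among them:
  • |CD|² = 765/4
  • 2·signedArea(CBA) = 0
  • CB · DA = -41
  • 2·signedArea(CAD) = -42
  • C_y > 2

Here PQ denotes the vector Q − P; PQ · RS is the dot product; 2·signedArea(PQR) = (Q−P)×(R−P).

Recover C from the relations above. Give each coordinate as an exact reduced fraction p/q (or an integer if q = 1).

1. C_x = -5/2  [2·signedArea(CBA) = 0 ∩ CB · DA = -41]
2. C_y = 3  [2·signedArea(CBA) = 0 ∩ CB · DA = -41]
   → C = (-5/2, 3)

C = (-5/2, 3)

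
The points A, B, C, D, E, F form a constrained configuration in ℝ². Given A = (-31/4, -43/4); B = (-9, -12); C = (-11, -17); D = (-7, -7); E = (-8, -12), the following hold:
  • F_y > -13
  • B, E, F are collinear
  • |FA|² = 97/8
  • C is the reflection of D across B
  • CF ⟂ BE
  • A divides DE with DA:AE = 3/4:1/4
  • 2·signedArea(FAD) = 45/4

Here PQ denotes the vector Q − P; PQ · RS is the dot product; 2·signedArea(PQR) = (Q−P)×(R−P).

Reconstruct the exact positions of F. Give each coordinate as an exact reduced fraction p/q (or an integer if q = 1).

1. F_x = -11  [B, E, F are collinear ∩ CF ⟂ BE]
2. F_y = -12  [B, E, F are collinear ∩ CF ⟂ BE]
   → F = (-11, -12)

F = (-11, -12)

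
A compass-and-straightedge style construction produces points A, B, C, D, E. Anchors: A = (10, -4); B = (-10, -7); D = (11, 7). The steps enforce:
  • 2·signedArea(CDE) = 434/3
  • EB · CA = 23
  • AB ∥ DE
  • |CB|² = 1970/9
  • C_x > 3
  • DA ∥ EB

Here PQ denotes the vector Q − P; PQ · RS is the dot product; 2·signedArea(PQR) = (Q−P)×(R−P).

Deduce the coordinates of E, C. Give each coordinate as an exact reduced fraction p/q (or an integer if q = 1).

1. E_x = -9  [DA ∥ EB ∩ AB ∥ DE]
2. E_y = 4  [DA ∥ EB ∩ AB ∥ DE]
   → E = (-9, 4)
3. C_x = 11/3  [2·signedArea(CDE) = 434/3 ∩ EB · CA = 23]
4. C_y = -4/3  [2·signedArea(CDE) = 434/3 ∩ EB · CA = 23]
   → C = (11/3, -4/3)

C = (11/3, -4/3)
E = (-9, 4)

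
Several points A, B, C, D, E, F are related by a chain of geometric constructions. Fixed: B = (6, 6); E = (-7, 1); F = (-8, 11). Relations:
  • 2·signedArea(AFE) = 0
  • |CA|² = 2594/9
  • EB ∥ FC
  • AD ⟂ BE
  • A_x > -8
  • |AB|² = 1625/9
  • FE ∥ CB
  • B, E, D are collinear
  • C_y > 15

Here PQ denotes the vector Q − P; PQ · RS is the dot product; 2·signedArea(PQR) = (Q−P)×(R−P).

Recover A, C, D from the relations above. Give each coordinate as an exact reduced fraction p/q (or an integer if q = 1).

1. C_x = 5  [FE ∥ CB ∩ EB ∥ FC]
2. C_y = 16  [FE ∥ CB ∩ EB ∥ FC]
   → C = (5, 16)
3. A_x = -22/3  [line 10·x + 1·y + 69 = 0 ∩ |CA|² = 2594/9]
4. A_y = 13/3  [line 10·x + 1·y + 69 = 0 ∩ |CA|² = 2594/9]
   → A = (-22/3, 13/3)
5. D_x = -3593/582  [B, E, D are collinear ∩ AD ⟂ BE]
6. D_y = 767/582  [B, E, D are collinear ∩ AD ⟂ BE]
   → D = (-3593/582, 767/582)

A = (-22/3, 13/3)
C = (5, 16)
D = (-3593/582, 767/582)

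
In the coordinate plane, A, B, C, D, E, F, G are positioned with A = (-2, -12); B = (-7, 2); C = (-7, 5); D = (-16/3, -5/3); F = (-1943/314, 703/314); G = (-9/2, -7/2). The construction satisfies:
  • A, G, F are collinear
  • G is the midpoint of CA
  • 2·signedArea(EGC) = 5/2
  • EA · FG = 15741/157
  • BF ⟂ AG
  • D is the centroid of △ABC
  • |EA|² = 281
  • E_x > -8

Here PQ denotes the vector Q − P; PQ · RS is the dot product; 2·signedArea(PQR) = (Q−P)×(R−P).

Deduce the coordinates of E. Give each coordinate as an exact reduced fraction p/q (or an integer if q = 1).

E = (-7, 4)

1. E_x = -7  [EA · FG = 15741/157 ∩ 2·signedArea(EGC) = 5/2]
2. E_y = 4  [EA · FG = 15741/157 ∩ 2·signedArea(EGC) = 5/2]
   → E = (-7, 4)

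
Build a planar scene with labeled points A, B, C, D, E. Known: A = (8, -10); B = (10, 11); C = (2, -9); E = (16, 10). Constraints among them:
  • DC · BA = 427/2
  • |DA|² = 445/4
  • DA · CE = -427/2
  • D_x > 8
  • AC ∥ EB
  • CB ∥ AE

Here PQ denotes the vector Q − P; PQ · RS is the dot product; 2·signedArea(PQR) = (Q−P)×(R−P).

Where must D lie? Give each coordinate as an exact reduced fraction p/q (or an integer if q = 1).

1. D_x = 9  [DA · CE = -427/2 ∩ DC · BA = 427/2]
2. D_y = 1/2  [DA · CE = -427/2 ∩ DC · BA = 427/2]
   → D = (9, 1/2)

D = (9, 1/2)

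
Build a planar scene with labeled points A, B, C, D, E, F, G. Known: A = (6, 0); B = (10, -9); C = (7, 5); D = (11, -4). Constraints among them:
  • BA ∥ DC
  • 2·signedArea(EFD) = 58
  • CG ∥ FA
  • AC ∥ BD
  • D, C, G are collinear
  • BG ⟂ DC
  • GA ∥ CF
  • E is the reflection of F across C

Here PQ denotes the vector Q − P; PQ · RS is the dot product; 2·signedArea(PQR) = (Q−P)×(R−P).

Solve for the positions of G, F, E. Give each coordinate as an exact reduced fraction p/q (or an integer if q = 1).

E = (1328/97, -272/97)
F = (30/97, 1242/97)
G = (1231/97, -757/97)

1. G_x = 1231/97  [D, C, G are collinear ∩ BG ⟂ DC]
2. G_y = -757/97  [D, C, G are collinear ∩ BG ⟂ DC]
   → G = (1231/97, -757/97)
3. F_x = 30/97  [CG ∥ FA ∩ GA ∥ CF]
4. F_y = 1242/97  [CG ∥ FA ∩ GA ∥ CF]
   → F = (30/97, 1242/97)
5. E_x = 1328/97  [E is the reflection of F across C]
6. E_y = -272/97  [E is the reflection of F across C]
   → E = (1328/97, -272/97)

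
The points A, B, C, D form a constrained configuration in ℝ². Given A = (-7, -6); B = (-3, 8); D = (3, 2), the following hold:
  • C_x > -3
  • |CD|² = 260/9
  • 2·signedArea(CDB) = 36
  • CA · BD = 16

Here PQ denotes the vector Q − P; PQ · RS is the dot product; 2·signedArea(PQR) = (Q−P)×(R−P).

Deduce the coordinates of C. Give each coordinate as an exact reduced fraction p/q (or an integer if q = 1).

1. C_x = -7/3  [2·signedArea(CDB) = 36 ∩ CA · BD = 16]
2. C_y = 4/3  [2·signedArea(CDB) = 36 ∩ CA · BD = 16]
   → C = (-7/3, 4/3)

C = (-7/3, 4/3)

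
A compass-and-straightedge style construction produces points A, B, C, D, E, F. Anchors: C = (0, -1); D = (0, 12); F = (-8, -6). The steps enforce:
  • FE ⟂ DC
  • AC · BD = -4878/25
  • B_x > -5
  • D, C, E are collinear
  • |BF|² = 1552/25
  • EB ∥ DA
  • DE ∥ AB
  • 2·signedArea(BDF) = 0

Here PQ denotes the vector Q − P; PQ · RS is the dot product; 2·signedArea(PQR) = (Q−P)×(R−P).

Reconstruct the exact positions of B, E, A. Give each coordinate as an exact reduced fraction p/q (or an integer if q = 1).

A = (-24/5, 96/5)
B = (-24/5, 6/5)
E = (0, -6)

1. B_x = -24/5  [line 18·x + -8·y + 96 = 0 ∩ |BF|² = 1552/25]
2. B_y = 6/5  [line 18·x + -8·y + 96 = 0 ∩ |BF|² = 1552/25]
   → B = (-24/5, 6/5)
3. E_x = 0  [D, C, E are collinear ∩ FE ⟂ DC]
4. E_y = -6  [D, C, E are collinear ∩ FE ⟂ DC]
   → E = (0, -6)
5. A_x = -24/5  [DE ∥ AB ∩ EB ∥ DA]
6. A_y = 96/5  [DE ∥ AB ∩ EB ∥ DA]
   → A = (-24/5, 96/5)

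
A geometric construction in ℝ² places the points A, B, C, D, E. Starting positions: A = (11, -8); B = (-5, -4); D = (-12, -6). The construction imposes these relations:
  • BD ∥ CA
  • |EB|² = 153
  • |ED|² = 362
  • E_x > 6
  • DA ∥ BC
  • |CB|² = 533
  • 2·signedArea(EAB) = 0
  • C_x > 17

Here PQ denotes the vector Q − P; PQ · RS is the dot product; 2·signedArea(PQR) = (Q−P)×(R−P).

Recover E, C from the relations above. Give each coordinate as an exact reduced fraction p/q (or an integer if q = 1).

1. E_x = 7  [line -4·x + -16·y + -84 = 0 ∩ |EB|² = 153]
2. E_y = -7  [line -4·x + -16·y + -84 = 0 ∩ |EB|² = 153]
   → E = (7, -7)
3. C_x = 18  [BD ∥ CA ∩ DA ∥ BC]
4. C_y = -6  [BD ∥ CA ∩ DA ∥ BC]
   → C = (18, -6)

C = (18, -6)
E = (7, -7)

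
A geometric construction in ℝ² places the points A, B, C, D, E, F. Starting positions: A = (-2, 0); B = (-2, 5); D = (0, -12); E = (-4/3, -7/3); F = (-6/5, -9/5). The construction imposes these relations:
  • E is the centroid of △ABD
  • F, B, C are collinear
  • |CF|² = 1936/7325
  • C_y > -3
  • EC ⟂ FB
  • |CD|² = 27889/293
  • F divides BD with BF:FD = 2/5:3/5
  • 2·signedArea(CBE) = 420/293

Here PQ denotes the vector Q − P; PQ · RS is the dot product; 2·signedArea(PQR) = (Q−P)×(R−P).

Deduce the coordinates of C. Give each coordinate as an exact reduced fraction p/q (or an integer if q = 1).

1. C_x = -334/293  [F, B, C are collinear ∩ EC ⟂ FB]
2. C_y = -677/293  [F, B, C are collinear ∩ EC ⟂ FB]
   → C = (-334/293, -677/293)

C = (-334/293, -677/293)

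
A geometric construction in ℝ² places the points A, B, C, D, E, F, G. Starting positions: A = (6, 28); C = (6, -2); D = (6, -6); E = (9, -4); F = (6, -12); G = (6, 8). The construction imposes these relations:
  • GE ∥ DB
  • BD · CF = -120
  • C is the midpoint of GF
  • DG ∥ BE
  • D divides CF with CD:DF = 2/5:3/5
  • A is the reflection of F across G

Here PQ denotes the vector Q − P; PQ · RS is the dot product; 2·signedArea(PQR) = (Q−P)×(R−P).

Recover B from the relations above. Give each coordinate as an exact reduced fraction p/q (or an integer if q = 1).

1. B_x = 9  [DG ∥ BE ∩ GE ∥ DB]
2. B_y = -18  [DG ∥ BE ∩ GE ∥ DB]
   → B = (9, -18)

B = (9, -18)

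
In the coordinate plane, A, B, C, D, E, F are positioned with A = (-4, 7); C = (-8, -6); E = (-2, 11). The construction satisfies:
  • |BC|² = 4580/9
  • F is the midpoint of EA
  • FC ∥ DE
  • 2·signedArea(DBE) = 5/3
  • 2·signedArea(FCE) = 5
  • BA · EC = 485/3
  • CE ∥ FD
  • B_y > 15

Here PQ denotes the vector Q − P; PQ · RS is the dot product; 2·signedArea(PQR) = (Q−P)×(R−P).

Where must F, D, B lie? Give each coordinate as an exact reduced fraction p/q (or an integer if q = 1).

B = (-2/3, 46/3)
D = (3, 26)
F = (-3, 9)

1. F_x = -3  [F is the midpoint of EA]
2. F_y = 9  [F is the midpoint of EA]
   → F = (-3, 9)
3. D_x = 3  [FC ∥ DE ∩ CE ∥ FD]
4. D_y = 26  [FC ∥ DE ∩ CE ∥ FD]
   → D = (3, 26)
5. B_x = -2/3  [BA · EC = 485/3 ∩ 2·signedArea(DBE) = 5/3]
6. B_y = 46/3  [BA · EC = 485/3 ∩ 2·signedArea(DBE) = 5/3]
   → B = (-2/3, 46/3)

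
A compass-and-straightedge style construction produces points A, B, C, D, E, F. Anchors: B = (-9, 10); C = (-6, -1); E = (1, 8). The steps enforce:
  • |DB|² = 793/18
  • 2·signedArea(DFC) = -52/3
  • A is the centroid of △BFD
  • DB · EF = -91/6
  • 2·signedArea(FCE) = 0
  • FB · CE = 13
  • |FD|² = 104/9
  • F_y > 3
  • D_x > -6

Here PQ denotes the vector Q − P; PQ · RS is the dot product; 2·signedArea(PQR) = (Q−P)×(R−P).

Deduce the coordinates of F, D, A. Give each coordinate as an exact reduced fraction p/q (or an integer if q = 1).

A = (-52/9, 53/9)
D = (-35/6, 25/6)
F = (-5/2, 7/2)

1. F_x = -5/2  [2·signedArea(FCE) = 0 ∩ FB · CE = 13]
2. F_y = 7/2  [2·signedArea(FCE) = 0 ∩ FB · CE = 13]
   → F = (-5/2, 7/2)
3. D_x = -35/6  [2·signedArea(DFC) = -52/3 ∩ DB · EF = -91/6]
4. D_y = 25/6  [2·signedArea(DFC) = -52/3 ∩ DB · EF = -91/6]
   → D = (-35/6, 25/6)
5. A_x = -52/9  [A is the centroid of △BFD]
6. A_y = 53/9  [A is the centroid of △BFD]
   → A = (-52/9, 53/9)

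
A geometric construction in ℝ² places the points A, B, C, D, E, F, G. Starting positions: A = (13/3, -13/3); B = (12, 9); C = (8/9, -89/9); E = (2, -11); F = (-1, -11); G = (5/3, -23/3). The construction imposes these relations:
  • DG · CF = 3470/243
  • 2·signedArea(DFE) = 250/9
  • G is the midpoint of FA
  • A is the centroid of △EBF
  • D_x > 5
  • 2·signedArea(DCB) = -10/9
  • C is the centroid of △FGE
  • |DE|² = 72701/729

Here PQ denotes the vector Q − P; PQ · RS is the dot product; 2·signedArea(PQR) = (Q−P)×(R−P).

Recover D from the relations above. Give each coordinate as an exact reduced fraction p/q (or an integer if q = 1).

1. D_x = 155/27  [2·signedArea(DCB) = -10/9 ∩ 2·signedArea(DFE) = 250/9]
2. D_y = -47/27  [2·signedArea(DCB) = -10/9 ∩ 2·signedArea(DFE) = 250/9]
   → D = (155/27, -47/27)

D = (155/27, -47/27)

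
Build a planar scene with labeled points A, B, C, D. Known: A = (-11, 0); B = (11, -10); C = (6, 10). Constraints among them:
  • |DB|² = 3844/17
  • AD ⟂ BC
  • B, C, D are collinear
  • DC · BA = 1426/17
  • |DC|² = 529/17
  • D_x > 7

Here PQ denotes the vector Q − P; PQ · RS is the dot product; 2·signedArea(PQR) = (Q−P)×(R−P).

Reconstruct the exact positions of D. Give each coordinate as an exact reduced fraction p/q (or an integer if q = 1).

1. D_x = 125/17  [B, C, D are collinear ∩ AD ⟂ BC]
2. D_y = 78/17  [B, C, D are collinear ∩ AD ⟂ BC]
   → D = (125/17, 78/17)

D = (125/17, 78/17)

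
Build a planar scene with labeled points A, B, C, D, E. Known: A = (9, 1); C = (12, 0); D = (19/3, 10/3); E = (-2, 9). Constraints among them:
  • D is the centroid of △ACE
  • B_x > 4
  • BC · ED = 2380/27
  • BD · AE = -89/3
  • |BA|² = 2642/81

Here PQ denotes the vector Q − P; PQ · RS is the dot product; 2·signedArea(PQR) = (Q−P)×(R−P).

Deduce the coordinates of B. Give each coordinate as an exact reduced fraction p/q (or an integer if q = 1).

B = (40/9, 40/9)

1. B_x = 40/9  [BC · ED = 2380/27 ∩ BD · AE = -89/3]
2. B_y = 40/9  [BC · ED = 2380/27 ∩ BD · AE = -89/3]
   → B = (40/9, 40/9)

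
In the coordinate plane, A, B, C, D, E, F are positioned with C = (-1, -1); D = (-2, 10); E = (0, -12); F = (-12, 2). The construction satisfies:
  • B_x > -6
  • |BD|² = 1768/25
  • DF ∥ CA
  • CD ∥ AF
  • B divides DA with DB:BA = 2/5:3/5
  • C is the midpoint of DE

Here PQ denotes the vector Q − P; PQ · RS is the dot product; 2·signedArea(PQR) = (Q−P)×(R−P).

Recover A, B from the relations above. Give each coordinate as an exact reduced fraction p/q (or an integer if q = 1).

1. A_x = -11  [CD ∥ AF ∩ DF ∥ CA]
2. A_y = -9  [CD ∥ AF ∩ DF ∥ CA]
   → A = (-11, -9)
3. B_x = -28/5  [B divides DA with DB:BA = 2/5:3/5]
4. B_y = 12/5  [B divides DA with DB:BA = 2/5:3/5]
   → B = (-28/5, 12/5)

A = (-11, -9)
B = (-28/5, 12/5)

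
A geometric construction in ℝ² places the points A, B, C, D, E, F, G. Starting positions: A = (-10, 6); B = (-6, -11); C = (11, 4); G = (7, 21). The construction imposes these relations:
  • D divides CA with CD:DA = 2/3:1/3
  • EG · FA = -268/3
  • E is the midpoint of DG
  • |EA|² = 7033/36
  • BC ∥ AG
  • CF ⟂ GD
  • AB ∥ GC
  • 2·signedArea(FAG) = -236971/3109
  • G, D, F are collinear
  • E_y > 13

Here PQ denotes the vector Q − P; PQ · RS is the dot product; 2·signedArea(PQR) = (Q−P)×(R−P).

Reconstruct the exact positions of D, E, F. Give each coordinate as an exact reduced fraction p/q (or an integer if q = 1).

D = (-3, 16/3)
E = (2, 79/6)
F = (1393/3109, 33376/3109)

1. D_x = -3  [D divides CA with CD:DA = 2/3:1/3]
2. D_y = 16/3  [D divides CA with CD:DA = 2/3:1/3]
   → D = (-3, 16/3)
3. E_x = 2  [E is the midpoint of DG]
4. E_y = 79/6  [E is the midpoint of DG]
   → E = (2, 79/6)
5. F_x = 1393/3109  [G, D, F are collinear ∩ CF ⟂ GD]
6. F_y = 33376/3109  [G, D, F are collinear ∩ CF ⟂ GD]
   → F = (1393/3109, 33376/3109)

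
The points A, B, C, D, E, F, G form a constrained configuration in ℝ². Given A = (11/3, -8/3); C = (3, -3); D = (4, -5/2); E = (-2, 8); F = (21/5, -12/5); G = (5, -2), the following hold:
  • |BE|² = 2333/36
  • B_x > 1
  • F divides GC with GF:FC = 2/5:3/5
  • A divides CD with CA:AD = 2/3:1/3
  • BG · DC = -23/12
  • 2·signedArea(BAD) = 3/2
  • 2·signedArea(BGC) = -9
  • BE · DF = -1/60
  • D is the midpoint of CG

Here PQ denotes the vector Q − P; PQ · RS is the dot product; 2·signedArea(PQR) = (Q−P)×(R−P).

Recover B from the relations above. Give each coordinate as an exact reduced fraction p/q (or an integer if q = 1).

1. B_x = 5/3  [2·signedArea(BAD) = 3/2 ∩ BE · DF = -1/60]
2. B_y = 5/6  [2·signedArea(BAD) = 3/2 ∩ BE · DF = -1/60]
   → B = (5/3, 5/6)

B = (5/3, 5/6)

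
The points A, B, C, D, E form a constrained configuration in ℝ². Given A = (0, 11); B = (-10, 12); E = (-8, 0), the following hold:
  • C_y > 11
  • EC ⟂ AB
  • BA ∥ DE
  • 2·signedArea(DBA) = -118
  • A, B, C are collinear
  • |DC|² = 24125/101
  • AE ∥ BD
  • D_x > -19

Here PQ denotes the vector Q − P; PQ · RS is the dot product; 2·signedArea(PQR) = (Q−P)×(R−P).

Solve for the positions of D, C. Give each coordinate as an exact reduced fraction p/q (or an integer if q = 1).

1. D_x = -18  [BA ∥ DE ∩ AE ∥ BD]
2. D_y = 1  [BA ∥ DE ∩ AE ∥ BD]
   → D = (-18, 1)
3. C_x = -690/101  [A, B, C are collinear ∩ EC ⟂ AB]
4. C_y = 1180/101  [A, B, C are collinear ∩ EC ⟂ AB]
   → C = (-690/101, 1180/101)

C = (-690/101, 1180/101)
D = (-18, 1)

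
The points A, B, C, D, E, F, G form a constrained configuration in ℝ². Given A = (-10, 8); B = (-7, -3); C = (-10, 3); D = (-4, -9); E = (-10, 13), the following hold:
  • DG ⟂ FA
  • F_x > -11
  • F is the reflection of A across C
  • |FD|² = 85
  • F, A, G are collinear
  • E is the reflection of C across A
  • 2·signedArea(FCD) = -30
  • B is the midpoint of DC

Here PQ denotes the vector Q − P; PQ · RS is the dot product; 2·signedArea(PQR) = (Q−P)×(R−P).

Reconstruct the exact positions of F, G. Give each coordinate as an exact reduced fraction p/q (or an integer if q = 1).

1. F_x = -10  [F is the reflection of A across C]
2. F_y = -2  [F is the reflection of A across C]
   → F = (-10, -2)
3. G_x = -10  [F, A, G are collinear ∩ DG ⟂ FA]
4. G_y = -9  [F, A, G are collinear ∩ DG ⟂ FA]
   → G = (-10, -9)

F = (-10, -2)
G = (-10, -9)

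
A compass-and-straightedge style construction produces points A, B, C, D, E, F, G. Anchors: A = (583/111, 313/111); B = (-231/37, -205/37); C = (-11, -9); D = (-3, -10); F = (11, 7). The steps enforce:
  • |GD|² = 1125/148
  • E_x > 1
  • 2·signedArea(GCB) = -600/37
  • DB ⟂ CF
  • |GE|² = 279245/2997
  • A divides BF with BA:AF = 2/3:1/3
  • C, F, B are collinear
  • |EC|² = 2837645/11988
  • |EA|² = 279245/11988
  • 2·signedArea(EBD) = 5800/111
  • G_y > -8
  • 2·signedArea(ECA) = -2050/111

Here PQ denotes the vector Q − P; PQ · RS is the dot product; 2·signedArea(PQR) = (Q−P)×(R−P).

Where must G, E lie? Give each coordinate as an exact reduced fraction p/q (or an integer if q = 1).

1. G_x = -171/37  [line -128/37·x + 176/37·y + 776/37 = 0 ∩ |GD|² = 1125/148]
2. G_y = -575/74  [line -128/37·x + 176/37·y + 776/37 = 0 ∩ |GD|² = 1125/148]
   → G = (-171/37, -575/74)
3. E_x = 653/333  [2·signedArea(EBD) = 5800/111 ∩ 2·signedArea(ECA) = -2050/111]
4. E_y = -473/666  [2·signedArea(EBD) = 5800/111 ∩ 2·signedArea(ECA) = -2050/111]
   → E = (653/333, -473/666)

E = (653/333, -473/666)
G = (-171/37, -575/74)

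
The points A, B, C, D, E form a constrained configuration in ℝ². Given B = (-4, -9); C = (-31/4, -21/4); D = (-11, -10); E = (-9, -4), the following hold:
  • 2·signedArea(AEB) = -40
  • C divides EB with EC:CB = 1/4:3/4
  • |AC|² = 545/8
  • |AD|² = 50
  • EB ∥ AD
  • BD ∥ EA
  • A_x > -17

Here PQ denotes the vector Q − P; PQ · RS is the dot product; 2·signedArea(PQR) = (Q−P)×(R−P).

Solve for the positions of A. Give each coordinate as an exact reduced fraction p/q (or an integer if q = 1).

1. A_x = -16  [EB ∥ AD ∩ BD ∥ EA]
2. A_y = -5  [EB ∥ AD ∩ BD ∥ EA]
   → A = (-16, -5)

A = (-16, -5)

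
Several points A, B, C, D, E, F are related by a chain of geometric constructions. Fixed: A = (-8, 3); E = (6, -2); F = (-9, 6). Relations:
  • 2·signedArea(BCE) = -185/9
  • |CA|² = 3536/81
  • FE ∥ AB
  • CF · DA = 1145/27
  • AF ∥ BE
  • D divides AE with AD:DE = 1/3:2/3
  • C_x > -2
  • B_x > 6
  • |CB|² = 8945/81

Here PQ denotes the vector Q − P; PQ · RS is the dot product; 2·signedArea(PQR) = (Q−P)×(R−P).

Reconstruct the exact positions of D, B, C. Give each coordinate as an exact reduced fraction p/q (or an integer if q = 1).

B = (7, -5)
C = (-16/9, 7/9)
D = (-10/3, 4/3)

1. D_x = -10/3  [D divides AE with AD:DE = 1/3:2/3]
2. D_y = 4/3  [D divides AE with AD:DE = 1/3:2/3]
   → D = (-10/3, 4/3)
3. B_x = 7  [AF ∥ BE ∩ FE ∥ AB]
4. B_y = -5  [AF ∥ BE ∩ FE ∥ AB]
   → B = (7, -5)
5. C_x = -16/9  [CF · DA = 1145/27 ∩ 2·signedArea(BCE) = -185/9]
6. C_y = 7/9  [CF · DA = 1145/27 ∩ 2·signedArea(BCE) = -185/9]
   → C = (-16/9, 7/9)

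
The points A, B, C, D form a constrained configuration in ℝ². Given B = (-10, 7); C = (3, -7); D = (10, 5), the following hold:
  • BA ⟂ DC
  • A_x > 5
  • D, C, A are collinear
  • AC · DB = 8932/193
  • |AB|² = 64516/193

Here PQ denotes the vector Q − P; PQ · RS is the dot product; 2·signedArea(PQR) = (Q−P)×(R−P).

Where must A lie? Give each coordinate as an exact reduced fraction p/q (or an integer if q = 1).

1. A_x = 1118/193  [D, C, A are collinear ∩ BA ⟂ DC]
2. A_y = -427/193  [D, C, A are collinear ∩ BA ⟂ DC]
   → A = (1118/193, -427/193)

A = (1118/193, -427/193)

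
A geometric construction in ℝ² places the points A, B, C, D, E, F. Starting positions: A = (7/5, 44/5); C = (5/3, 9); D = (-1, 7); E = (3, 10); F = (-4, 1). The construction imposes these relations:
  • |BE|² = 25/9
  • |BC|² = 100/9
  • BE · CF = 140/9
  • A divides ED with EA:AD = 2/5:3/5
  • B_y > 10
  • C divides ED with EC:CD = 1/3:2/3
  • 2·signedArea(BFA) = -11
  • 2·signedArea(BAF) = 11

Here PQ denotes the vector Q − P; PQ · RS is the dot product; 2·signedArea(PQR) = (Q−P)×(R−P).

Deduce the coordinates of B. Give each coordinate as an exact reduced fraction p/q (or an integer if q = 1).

1. B_x = 13/3  [2·signedArea(BFA) = -11 ∩ BE · CF = 140/9]
2. B_y = 11  [2·signedArea(BFA) = -11 ∩ BE · CF = 140/9]
   → B = (13/3, 11)

B = (13/3, 11)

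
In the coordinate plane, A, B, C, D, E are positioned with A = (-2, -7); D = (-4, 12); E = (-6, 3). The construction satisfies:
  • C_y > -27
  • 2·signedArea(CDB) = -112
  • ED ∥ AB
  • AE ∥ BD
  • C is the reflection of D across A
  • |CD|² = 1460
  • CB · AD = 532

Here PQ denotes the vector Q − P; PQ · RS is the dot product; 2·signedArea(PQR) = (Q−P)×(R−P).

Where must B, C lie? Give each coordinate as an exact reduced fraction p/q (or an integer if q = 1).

B = (0, 2)
C = (0, -26)

1. B_x = 0  [AE ∥ BD ∩ ED ∥ AB]
2. B_y = 2  [AE ∥ BD ∩ ED ∥ AB]
   → B = (0, 2)
3. C_x = 0  [C is the reflection of D across A]
4. C_y = -26  [C is the reflection of D across A]
   → C = (0, -26)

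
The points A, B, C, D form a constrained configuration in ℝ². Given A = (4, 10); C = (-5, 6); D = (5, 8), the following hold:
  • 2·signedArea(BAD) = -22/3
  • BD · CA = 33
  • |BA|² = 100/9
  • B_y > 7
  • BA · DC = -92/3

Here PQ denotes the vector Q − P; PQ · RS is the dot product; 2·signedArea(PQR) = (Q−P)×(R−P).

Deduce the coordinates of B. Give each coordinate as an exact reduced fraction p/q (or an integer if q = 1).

1. B_x = 4/3  [BA · DC = -92/3 ∩ BD · CA = 33]
2. B_y = 8  [BA · DC = -92/3 ∩ BD · CA = 33]
   → B = (4/3, 8)

B = (4/3, 8)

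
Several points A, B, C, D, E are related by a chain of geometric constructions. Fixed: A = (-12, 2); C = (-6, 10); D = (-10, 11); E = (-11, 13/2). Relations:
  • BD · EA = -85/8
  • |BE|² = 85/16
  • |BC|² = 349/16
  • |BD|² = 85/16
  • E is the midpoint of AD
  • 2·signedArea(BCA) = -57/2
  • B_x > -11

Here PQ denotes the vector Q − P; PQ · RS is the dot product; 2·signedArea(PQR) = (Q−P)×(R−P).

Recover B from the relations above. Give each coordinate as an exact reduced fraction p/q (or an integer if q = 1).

1. B_x = -21/2  [2·signedArea(BCA) = -57/2 ∩ BD · EA = -85/8]
2. B_y = 35/4  [2·signedArea(BCA) = -57/2 ∩ BD · EA = -85/8]
   → B = (-21/2, 35/4)

B = (-21/2, 35/4)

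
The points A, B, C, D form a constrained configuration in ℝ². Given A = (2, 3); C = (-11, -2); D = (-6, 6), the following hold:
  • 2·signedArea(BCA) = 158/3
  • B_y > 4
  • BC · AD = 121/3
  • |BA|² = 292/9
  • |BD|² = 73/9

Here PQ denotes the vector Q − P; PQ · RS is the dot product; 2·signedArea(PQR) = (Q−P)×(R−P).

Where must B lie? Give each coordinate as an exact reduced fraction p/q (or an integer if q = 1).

1. B_x = -10/3  [2·signedArea(BCA) = 158/3 ∩ BC · AD = 121/3]
2. B_y = 5  [2·signedArea(BCA) = 158/3 ∩ BC · AD = 121/3]
   → B = (-10/3, 5)

B = (-10/3, 5)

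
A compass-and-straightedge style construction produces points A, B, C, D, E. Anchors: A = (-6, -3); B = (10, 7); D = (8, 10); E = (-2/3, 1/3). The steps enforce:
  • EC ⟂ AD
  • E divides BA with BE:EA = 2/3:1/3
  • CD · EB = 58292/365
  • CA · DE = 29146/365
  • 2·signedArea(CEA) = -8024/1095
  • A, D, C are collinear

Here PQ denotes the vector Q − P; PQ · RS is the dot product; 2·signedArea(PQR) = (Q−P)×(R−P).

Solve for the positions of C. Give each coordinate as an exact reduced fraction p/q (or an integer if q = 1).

C = (-538/365, 439/365)

1. C_x = -538/365  [A, D, C are collinear ∩ EC ⟂ AD]
2. C_y = 439/365  [A, D, C are collinear ∩ EC ⟂ AD]
   → C = (-538/365, 439/365)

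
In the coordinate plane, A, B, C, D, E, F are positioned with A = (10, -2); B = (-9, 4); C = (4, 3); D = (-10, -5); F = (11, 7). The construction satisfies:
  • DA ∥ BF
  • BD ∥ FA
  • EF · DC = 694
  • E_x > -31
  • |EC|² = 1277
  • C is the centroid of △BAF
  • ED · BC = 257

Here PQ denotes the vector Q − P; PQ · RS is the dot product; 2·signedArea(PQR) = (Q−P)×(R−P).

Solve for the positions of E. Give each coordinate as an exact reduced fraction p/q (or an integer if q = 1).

1. E_x = -30  [EF · DC = 694 ∩ ED · BC = 257]
2. E_y = -8  [EF · DC = 694 ∩ ED · BC = 257]
   → E = (-30, -8)

E = (-30, -8)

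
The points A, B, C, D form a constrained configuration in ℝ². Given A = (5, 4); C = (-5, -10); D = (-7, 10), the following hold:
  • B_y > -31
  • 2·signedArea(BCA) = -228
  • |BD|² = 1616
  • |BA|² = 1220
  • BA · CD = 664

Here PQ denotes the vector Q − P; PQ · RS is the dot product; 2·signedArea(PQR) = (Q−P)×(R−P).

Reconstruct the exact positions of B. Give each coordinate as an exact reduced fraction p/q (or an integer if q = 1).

B = (-3, -30)

1. B_x = -3  [2·signedArea(BCA) = -228 ∩ BA · CD = 664]
2. B_y = -30  [2·signedArea(BCA) = -228 ∩ BA · CD = 664]
   → B = (-3, -30)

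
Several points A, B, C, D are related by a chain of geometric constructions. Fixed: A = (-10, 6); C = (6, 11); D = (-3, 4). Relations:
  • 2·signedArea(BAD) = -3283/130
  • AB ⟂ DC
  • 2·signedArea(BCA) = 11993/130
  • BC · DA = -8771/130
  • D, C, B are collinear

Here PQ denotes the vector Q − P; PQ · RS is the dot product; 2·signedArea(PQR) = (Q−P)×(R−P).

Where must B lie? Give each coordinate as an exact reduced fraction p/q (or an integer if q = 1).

1. B_x = -831/130  [D, C, B are collinear ∩ AB ⟂ DC]
2. B_y = 177/130  [D, C, B are collinear ∩ AB ⟂ DC]
   → B = (-831/130, 177/130)

B = (-831/130, 177/130)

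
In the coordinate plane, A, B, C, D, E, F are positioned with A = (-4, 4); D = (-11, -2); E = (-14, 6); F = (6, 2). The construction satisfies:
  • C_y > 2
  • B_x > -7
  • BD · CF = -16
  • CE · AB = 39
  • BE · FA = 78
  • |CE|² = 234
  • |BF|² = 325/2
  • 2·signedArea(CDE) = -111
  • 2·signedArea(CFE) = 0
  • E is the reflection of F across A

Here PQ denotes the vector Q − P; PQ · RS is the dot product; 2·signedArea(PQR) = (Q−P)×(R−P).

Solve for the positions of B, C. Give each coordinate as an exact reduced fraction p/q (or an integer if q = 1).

1. B_x = -13/2  [line 10·x + -2·y + 74 = 0 ∩ |BF|² = 325/2]
2. B_y = 9/2  [line 10·x + -2·y + 74 = 0 ∩ |BF|² = 325/2]
   → B = (-13/2, 9/2)
3. C_x = 1  [2·signedArea(CFE) = 0 ∩ BD · CF = -16]
4. C_y = 3  [2·signedArea(CFE) = 0 ∩ BD · CF = -16]
   → C = (1, 3)

B = (-13/2, 9/2)
C = (1, 3)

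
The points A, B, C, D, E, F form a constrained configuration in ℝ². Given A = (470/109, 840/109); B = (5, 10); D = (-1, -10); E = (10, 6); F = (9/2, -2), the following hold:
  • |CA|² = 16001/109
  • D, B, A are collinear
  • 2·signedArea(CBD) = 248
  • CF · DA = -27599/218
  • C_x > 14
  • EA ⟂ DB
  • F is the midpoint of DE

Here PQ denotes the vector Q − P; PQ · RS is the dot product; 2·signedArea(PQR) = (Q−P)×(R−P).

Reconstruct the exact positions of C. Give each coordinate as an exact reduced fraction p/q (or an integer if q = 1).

C = (15, 2)

1. C_x = 15  [2·signedArea(CBD) = 248 ∩ CF · DA = -27599/218]
2. C_y = 2  [2·signedArea(CBD) = 248 ∩ CF · DA = -27599/218]
   → C = (15, 2)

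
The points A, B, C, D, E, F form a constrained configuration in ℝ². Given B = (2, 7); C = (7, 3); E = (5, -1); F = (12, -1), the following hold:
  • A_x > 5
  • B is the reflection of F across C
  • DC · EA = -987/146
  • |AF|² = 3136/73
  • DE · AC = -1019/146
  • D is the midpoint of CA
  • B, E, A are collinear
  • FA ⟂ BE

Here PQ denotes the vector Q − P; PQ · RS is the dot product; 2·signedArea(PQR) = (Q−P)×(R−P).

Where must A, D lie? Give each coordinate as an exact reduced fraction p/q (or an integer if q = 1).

1. A_x = 428/73  [B, E, A are collinear ∩ FA ⟂ BE]
2. A_y = -241/73  [B, E, A are collinear ∩ FA ⟂ BE]
   → A = (428/73, -241/73)
3. D_x = 939/146  [D is the midpoint of CA]
4. D_y = -11/73  [D is the midpoint of CA]
   → D = (939/146, -11/73)

A = (428/73, -241/73)
D = (939/146, -11/73)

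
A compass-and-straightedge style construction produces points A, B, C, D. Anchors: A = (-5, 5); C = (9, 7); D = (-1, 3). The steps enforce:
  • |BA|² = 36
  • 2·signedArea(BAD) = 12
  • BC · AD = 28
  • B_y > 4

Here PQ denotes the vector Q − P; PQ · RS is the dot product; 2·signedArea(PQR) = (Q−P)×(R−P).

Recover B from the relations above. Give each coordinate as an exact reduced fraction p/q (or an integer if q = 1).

1. B_x = 1  [2·signedArea(BAD) = 12 ∩ BC · AD = 28]
2. B_y = 5  [2·signedArea(BAD) = 12 ∩ BC · AD = 28]
   → B = (1, 5)

B = (1, 5)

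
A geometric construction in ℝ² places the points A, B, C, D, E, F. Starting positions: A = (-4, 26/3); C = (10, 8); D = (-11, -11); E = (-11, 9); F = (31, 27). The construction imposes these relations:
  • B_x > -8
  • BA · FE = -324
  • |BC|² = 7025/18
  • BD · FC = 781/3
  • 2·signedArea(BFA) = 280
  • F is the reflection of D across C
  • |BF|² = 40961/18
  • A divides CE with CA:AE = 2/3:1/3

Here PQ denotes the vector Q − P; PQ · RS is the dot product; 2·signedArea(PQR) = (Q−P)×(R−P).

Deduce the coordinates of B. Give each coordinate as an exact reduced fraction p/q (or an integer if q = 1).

1. B_x = -15/2  [2·signedArea(BFA) = 280 ∩ BA · FE = -324]
2. B_y = -7/6  [2·signedArea(BFA) = 280 ∩ BA · FE = -324]
   → B = (-15/2, -7/6)

B = (-15/2, -7/6)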